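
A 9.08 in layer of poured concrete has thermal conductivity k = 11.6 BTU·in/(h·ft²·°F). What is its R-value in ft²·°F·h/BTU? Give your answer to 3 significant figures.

0.783 ft²·°F·h/BTU

R = L/k = 9.08/11.6 = 0.7828 ft²·°F·h/BTU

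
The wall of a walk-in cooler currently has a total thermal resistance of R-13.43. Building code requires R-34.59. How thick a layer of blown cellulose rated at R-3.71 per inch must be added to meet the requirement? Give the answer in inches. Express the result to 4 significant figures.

5.704 in

ΔR = 34.59 − 13.43 = 21.16 ft²·°F·h/BTU
L = ΔR / (R/in) = 21.16/3.71 = 5.7035 in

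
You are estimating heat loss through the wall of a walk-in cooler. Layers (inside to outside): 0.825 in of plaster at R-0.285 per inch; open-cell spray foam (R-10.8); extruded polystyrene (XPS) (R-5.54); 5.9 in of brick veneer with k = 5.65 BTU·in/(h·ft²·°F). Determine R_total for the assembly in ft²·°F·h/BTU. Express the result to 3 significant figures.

0.825 × 0.285 = 0.2351
5.9/5.65 = 1.044
R_total = 0.2351 + 10.8 + 5.54 + 1.044 = 17.62 ft²·°F·h/BTU

17.6 ft²·°F·h/BTU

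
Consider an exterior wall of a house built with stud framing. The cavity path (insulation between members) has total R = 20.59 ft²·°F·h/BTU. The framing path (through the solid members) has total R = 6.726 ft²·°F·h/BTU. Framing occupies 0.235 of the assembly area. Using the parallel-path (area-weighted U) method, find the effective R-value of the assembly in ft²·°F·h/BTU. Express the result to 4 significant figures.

13.87 ft²·°F·h/BTU

U_eff = 0.765/20.59 + 0.235/6.726 = 0.037154 + 0.034939 = 0.072093
R_eff = 1/U_eff = 13.871 ft²·°F·h/BTU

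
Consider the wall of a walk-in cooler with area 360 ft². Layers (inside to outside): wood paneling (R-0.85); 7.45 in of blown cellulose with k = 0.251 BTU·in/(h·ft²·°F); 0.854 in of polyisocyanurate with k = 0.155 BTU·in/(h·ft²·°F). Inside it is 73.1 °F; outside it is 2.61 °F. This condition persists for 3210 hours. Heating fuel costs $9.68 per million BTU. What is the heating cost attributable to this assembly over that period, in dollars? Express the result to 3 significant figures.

21.9 dollars

7.45/0.251 = 29.68
0.854/0.155 = 5.51
R_total = 0.85 + 29.68 + 5.51 = 36.04 ft²·°F·h/BTU
Q = 360 × (73.1 − 2.61) / 36.04 = 704.1 BTU/h
E = 704.1 × 3210 = 2260000 BTU
Cost = 2260000/10⁶ × 9.68 = $21.88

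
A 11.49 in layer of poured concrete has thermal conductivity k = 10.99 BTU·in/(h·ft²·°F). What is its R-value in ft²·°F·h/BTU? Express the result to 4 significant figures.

R = L/k = 11.49/10.99 = 1.0455 ft²·°F·h/BTU

1.045 ft²·°F·h/BTU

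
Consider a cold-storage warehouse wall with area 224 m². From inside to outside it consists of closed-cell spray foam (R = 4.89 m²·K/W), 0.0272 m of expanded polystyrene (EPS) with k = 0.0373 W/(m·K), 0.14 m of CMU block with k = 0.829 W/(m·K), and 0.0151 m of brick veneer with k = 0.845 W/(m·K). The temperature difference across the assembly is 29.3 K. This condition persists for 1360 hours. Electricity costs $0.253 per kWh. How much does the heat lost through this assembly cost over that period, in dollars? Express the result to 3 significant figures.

389 dollars

0.0272/0.0373 = 0.7292
0.14/0.829 = 0.1689
0.0151/0.845 = 0.01787
R_total = 4.89 + 0.7292 + 0.1689 + 0.01787 = 5.806 m²·K/W
Q = 224 × 29.3 / 5.806 = 1130 W
E = 1130 W × 1360 h / 1000 = 1537 kWh
Cost = 1537 × 0.253 = $389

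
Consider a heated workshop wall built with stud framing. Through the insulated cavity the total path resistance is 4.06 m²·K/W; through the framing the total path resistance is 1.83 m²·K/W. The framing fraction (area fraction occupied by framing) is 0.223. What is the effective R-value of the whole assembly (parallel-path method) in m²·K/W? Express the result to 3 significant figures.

3.19 m²·K/W

U_eff = 0.777/4.06 + 0.223/1.83 = 0.1914 + 0.1219 = 0.3132
R_eff = 1/U_eff = 3.192 m²·K/W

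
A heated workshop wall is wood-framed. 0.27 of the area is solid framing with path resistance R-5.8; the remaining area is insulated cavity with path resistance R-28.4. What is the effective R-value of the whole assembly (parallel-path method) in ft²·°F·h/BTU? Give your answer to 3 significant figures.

13.8 ft²·°F·h/BTU

U_eff = 0.73/28.4 + 0.27/5.8 = 0.0257 + 0.04655 = 0.07226
R_eff = 1/U_eff = 13.84 ft²·°F·h/BTU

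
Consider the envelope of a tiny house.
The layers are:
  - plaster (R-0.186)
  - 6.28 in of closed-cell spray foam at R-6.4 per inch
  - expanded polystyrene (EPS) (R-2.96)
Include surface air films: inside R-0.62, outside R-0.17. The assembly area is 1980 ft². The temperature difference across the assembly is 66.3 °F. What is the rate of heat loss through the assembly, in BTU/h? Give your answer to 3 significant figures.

2970 BTU/h

6.28 × 6.4 = 40.19
R_total = 0.62 + 0.186 + 40.19 + 2.96 + 0.17 = 44.13 ft²·°F·h/BTU
Q = A·ΔT/R = 1980 × 66.3 / 44.13 = 2975 BTU/h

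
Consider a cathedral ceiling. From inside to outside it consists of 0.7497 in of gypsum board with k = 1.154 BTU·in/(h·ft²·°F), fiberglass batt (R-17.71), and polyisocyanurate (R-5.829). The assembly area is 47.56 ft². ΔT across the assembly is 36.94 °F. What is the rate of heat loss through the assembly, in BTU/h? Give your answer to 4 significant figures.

72.63 BTU/h

0.7497/1.154 = 0.64965
R_total = 0.64965 + 17.71 + 5.829 = 24.189 ft²·°F·h/BTU
Q = A·ΔT/R = 47.56 × 36.94 / 24.189 = 72.632 BTU/h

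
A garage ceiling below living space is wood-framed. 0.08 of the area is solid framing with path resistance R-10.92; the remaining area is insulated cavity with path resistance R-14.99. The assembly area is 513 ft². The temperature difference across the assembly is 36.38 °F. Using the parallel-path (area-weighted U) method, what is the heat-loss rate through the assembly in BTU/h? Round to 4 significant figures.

1282 BTU/h

U_eff = 0.92/14.99 + 0.08/10.92 = 0.061374 + 0.007326 = 0.0687
R_eff = 1/U_eff = 14.556 ft²·°F·h/BTU
Q = 513 × 36.38 / 14.556 = 1282.1 BTU/h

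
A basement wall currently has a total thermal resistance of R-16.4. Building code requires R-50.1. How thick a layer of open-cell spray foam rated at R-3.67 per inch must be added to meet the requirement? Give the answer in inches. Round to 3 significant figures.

ΔR = 50.1 − 16.4 = 33.7 ft²·°F·h/BTU
L = ΔR / (R/in) = 33.7/3.67 = 9.183 in

9.18 in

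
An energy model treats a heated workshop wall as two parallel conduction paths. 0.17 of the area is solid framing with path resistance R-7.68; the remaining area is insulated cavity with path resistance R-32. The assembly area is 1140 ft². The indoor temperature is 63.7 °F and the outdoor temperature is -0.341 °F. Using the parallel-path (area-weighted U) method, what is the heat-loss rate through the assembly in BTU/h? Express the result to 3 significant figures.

3510 BTU/h

U_eff = 0.83/32 + 0.17/7.68 = 0.02594 + 0.02214 = 0.04807
R_eff = 1/U_eff = 20.8 ft²·°F·h/BTU
Q = 1140 × (63.7 − (-0.341)) / 20.8 = 3510 BTU/h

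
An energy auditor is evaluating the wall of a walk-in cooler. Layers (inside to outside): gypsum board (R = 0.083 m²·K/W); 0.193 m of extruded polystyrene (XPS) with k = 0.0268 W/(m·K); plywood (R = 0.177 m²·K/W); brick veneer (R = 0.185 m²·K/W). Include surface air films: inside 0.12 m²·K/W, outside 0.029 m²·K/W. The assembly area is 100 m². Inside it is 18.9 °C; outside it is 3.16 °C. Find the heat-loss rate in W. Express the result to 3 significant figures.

202 W

0.193/0.0268 = 7.201
R_total = 0.12 + 0.083 + 7.201 + 0.177 + 0.185 + 0.029 = 7.795 m²·K/W
Q = A·ΔT/R = 100 × (18.9 − 3.16) / 7.795 = 201.9 W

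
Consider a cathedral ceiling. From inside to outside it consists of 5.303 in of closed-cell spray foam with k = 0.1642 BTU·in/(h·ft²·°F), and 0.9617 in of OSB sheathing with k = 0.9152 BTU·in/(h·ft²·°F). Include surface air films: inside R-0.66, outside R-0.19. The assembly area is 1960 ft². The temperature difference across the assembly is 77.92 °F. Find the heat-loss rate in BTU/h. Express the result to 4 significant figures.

5.303/0.1642 = 32.296
0.9617/0.9152 = 1.0508
R_total = 0.66 + 32.296 + 1.0508 + 0.19 = 34.197 ft²·°F·h/BTU
Q = A·ΔT/R = 1960 × 77.92 / 34.197 = 4466 BTU/h

4466 BTU/h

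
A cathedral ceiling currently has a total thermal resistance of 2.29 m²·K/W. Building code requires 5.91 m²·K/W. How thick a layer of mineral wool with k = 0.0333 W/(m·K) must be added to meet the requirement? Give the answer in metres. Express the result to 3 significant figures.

ΔR = 5.91 − 2.29 = 3.62 m²·K/W
L = ΔR × k = 3.62 × 0.0333 = 0.1205 m

0.121 m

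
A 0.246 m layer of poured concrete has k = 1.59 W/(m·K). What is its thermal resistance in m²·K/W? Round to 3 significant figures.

0.155 m²·K/W

R = L/k = 0.246/1.59 = 0.1547 m²·K/W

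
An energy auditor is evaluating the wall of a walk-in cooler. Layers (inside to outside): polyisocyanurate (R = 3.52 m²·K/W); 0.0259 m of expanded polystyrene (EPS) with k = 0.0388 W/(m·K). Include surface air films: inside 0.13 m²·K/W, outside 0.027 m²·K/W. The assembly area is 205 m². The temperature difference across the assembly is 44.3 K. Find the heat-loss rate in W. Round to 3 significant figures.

2090 W

0.0259/0.0388 = 0.6675
R_total = 0.13 + 3.52 + 0.6675 + 0.027 = 4.345 m²·K/W
Q = A·ΔT/R = 205 × 44.3 / 4.345 = 2090 W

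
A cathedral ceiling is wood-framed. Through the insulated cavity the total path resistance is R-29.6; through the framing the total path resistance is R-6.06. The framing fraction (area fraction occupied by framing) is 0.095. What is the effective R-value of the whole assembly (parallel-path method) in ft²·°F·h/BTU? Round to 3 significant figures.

21.6 ft²·°F·h/BTU

U_eff = 0.905/29.6 + 0.095/6.06 = 0.03057 + 0.01568 = 0.04625
R_eff = 1/U_eff = 21.62 ft²·°F·h/BTU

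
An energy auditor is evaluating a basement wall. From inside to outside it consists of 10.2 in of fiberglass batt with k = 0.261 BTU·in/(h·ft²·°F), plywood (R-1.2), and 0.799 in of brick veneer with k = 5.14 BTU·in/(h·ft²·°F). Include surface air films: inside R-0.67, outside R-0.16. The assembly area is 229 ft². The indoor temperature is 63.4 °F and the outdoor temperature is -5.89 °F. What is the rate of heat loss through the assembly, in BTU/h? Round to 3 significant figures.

10.2/0.261 = 39.08
0.799/5.14 = 0.1554
R_total = 0.67 + 39.08 + 1.2 + 0.1554 + 0.16 = 41.27 ft²·°F·h/BTU
Q = A·ΔT/R = 229 × (63.4 − (-5.89)) / 41.27 = 384.5 BTU/h

385 BTU/h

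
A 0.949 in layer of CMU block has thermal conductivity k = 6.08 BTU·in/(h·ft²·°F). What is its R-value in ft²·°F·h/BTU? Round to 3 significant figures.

R = L/k = 0.949/6.08 = 0.1561 ft²·°F·h/BTU

0.156 ft²·°F·h/BTU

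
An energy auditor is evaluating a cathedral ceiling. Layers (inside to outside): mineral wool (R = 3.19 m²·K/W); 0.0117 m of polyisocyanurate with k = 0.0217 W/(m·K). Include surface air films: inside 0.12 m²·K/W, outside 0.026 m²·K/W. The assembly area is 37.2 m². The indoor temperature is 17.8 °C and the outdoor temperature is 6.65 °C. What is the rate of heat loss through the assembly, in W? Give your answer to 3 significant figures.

107 W

0.0117/0.0217 = 0.5392
R_total = 0.12 + 3.19 + 0.5392 + 0.026 = 3.875 m²·K/W
Q = A·ΔT/R = 37.2 × (17.8 − 6.65) / 3.875 = 107 W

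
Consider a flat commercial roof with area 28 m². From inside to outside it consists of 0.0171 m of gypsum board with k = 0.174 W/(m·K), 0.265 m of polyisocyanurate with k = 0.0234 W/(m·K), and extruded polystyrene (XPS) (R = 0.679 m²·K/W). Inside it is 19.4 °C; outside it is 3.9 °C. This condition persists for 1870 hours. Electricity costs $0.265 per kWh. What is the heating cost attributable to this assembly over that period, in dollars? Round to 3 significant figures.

0.0171/0.174 = 0.09828
0.265/0.0234 = 11.32
R_total = 0.09828 + 11.32 + 0.679 = 12.1 m²·K/W
Q = 28 × (19.4 − 3.9) / 12.1 = 35.86 W
E = 35.86 W × 1870 h / 1000 = 67.06 kWh
Cost = 67.06 × 0.265 = $17.77

17.8 dollars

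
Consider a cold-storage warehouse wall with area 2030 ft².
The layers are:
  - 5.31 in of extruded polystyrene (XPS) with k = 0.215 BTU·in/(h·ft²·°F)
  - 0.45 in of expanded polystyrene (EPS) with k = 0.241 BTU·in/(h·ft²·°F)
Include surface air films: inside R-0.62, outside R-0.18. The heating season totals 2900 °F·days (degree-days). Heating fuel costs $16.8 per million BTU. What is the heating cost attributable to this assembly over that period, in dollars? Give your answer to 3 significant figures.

86.7 dollars

5.31/0.215 = 24.7
0.45/0.241 = 1.867
R_total = 0.62 + 24.7 + 1.867 + 0.18 = 27.36 ft²·°F·h/BTU
E = A × HDD × 24 / R = 2030 × 2900 × 24 / 27.36 = 5163000 BTU
Cost = 5163000/10⁶ × 16.8 = $86.74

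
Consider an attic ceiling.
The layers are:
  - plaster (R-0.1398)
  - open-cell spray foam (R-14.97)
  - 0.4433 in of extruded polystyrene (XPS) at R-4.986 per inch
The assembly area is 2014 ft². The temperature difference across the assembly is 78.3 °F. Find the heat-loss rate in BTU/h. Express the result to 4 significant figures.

9105 BTU/h

0.4433 × 4.986 = 2.2103
R_total = 0.1398 + 14.97 + 2.2103 = 17.32 ft²·°F·h/BTU
Q = A·ΔT/R = 2014 × 78.3 / 17.32 = 9104.8 BTU/h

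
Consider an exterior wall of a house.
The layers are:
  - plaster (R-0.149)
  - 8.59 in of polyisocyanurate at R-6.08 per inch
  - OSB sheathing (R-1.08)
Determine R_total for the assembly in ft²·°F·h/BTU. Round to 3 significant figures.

8.59 × 6.08 = 52.23
R_total = 0.149 + 52.23 + 1.08 = 53.46 ft²·°F·h/BTU

53.5 ft²·°F·h/BTU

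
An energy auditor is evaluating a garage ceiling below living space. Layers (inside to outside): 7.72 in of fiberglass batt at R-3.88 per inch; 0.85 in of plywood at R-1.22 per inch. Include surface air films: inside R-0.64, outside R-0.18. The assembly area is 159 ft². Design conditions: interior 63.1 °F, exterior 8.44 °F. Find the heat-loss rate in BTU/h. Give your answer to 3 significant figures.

273 BTU/h

7.72 × 3.88 = 29.95
0.85 × 1.22 = 1.037
R_total = 0.64 + 29.95 + 1.037 + 0.18 = 31.81 ft²·°F·h/BTU
Q = A·ΔT/R = 159 × (63.1 − 8.44) / 31.81 = 273.2 BTU/h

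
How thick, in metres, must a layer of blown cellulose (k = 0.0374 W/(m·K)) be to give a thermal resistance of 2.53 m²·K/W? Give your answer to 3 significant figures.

0.0946 m

L = R·k = 2.53 × 0.0374 = 0.09462 m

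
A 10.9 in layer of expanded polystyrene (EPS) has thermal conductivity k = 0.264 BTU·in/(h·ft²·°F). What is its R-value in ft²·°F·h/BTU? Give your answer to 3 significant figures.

R = L/k = 10.9/0.264 = 41.29 ft²·°F·h/BTU

41.3 ft²·°F·h/BTU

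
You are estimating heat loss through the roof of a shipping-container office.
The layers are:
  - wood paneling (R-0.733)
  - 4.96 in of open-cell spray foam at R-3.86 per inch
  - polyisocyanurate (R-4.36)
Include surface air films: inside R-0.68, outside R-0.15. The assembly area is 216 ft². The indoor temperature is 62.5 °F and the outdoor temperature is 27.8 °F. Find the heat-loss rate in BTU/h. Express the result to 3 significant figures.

4.96 × 3.86 = 19.15
R_total = 0.68 + 0.733 + 19.15 + 4.36 + 0.15 = 25.07 ft²·°F·h/BTU
Q = A·ΔT/R = 216 × (62.5 − 27.8) / 25.07 = 299 BTU/h

299 BTU/h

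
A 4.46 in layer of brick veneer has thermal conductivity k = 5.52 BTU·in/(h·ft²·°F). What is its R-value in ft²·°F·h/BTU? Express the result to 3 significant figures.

0.808 ft²·°F·h/BTU

R = L/k = 4.46/5.52 = 0.808 ft²·°F·h/BTU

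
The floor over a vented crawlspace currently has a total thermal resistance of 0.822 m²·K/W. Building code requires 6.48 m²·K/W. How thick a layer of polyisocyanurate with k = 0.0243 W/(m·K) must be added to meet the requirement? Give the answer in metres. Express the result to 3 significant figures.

ΔR = 6.48 − 0.822 = 5.658 m²·K/W
L = ΔR × k = 5.658 × 0.0243 = 0.1375 m

0.137 m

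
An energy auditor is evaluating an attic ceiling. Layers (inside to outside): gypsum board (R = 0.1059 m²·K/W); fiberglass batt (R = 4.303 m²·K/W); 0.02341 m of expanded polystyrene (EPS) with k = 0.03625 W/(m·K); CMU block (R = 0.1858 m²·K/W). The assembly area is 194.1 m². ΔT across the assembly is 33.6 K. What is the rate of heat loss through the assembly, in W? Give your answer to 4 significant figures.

1244 W

0.02341/0.03625 = 0.64579
R_total = 0.1059 + 4.303 + 0.64579 + 0.1858 = 5.2405 m²·K/W
Q = A·ΔT/R = 194.1 × 33.6 / 5.2405 = 1244.5 W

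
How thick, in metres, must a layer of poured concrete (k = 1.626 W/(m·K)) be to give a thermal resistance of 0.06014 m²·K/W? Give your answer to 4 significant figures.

0.09779 m

L = R·k = 0.06014 × 1.626 = 0.097788 m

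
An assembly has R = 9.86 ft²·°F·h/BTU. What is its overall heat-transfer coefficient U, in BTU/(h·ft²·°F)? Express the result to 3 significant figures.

0.101 BTU/(h·ft²·°F)

U = 1/R = 1/9.86 = 0.1014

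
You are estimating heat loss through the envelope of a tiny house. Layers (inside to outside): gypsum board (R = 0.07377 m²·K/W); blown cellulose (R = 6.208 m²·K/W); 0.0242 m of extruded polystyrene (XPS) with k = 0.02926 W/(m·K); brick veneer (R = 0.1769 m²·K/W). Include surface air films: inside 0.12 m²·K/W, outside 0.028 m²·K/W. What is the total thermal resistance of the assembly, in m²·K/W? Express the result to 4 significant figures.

7.434 m²·K/W

0.0242/0.02926 = 0.82707
R_total = 0.12 + 0.07377 + 6.208 + 0.82707 + 0.1769 + 0.028 = 7.4337 m²·K/W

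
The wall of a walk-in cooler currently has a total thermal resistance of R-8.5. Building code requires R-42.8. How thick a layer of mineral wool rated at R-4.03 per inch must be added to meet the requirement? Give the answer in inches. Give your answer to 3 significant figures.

8.51 in

ΔR = 42.8 − 8.5 = 34.3 ft²·°F·h/BTU
L = ΔR / (R/in) = 34.3/4.03 = 8.511 in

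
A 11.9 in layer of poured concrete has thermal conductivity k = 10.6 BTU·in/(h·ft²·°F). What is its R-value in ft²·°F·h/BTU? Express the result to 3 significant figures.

R = L/k = 11.9/10.6 = 1.123 ft²·°F·h/BTU

1.12 ft²·°F·h/BTU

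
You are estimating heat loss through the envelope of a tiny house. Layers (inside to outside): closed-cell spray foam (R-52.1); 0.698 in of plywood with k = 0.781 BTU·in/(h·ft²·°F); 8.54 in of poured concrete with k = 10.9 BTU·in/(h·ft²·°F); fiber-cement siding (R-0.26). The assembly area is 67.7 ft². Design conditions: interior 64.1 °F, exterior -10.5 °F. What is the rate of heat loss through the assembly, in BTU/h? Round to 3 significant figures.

93.5 BTU/h

0.698/0.781 = 0.8937
8.54/10.9 = 0.7835
R_total = 52.1 + 0.8937 + 0.7835 + 0.26 = 54.04 ft²·°F·h/BTU
Q = A·ΔT/R = 67.7 × (64.1 − (-10.5)) / 54.04 = 93.46 BTU/h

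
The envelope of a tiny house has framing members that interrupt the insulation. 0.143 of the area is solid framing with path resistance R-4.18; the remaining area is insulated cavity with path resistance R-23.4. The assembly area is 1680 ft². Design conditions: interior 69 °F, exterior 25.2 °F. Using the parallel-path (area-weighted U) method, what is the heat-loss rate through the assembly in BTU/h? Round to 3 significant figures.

5210 BTU/h

U_eff = 0.857/23.4 + 0.143/4.18 = 0.03662 + 0.03421 = 0.07083
R_eff = 1/U_eff = 14.12 ft²·°F·h/BTU
Q = 1680 × (69 − 25.2) / 14.12 = 5212 BTU/h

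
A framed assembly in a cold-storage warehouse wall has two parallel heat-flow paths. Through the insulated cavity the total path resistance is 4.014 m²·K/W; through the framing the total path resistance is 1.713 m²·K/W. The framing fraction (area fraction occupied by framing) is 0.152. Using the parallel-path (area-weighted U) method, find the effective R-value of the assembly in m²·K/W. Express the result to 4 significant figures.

3.333 m²·K/W

U_eff = 0.848/4.014 + 0.152/1.713 = 0.21126 + 0.088733 = 0.29999
R_eff = 1/U_eff = 3.3334 m²·K/W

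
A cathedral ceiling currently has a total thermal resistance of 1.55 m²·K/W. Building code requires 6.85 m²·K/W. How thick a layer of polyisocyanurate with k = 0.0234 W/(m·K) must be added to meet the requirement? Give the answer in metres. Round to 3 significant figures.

0.124 m

ΔR = 6.85 − 1.55 = 5.3 m²·K/W
L = ΔR × k = 5.3 × 0.0234 = 0.124 m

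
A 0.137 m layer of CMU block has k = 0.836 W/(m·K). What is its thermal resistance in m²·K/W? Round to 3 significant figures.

R = L/k = 0.137/0.836 = 0.1639 m²·K/W

0.164 m²·K/W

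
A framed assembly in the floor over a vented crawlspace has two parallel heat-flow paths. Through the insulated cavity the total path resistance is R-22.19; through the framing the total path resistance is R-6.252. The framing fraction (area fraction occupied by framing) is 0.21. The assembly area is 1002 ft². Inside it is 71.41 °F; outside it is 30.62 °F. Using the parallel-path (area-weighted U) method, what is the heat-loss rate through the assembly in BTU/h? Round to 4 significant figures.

U_eff = 0.79/22.19 + 0.21/6.252 = 0.035602 + 0.033589 = 0.069191
R_eff = 1/U_eff = 14.453 ft²·°F·h/BTU
Q = 1002 × (71.41 − 30.62) / 14.453 = 2827.9 BTU/h

2828 BTU/h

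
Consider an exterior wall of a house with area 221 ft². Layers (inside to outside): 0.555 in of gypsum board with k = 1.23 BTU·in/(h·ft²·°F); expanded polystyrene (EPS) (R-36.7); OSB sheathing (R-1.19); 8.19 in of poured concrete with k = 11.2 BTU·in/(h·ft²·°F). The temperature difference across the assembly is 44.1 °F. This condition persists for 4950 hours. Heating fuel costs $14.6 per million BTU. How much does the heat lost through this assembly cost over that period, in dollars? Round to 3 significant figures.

0.555/1.23 = 0.4512
8.19/11.2 = 0.7312
R_total = 0.4512 + 36.7 + 1.19 + 0.7312 = 39.07 ft²·°F·h/BTU
Q = 221 × 44.1 / 39.07 = 249.4 BTU/h
E = 249.4 × 4950 = 1235000 BTU
Cost = 1235000/10⁶ × 14.6 = $18.03

18.0 dollars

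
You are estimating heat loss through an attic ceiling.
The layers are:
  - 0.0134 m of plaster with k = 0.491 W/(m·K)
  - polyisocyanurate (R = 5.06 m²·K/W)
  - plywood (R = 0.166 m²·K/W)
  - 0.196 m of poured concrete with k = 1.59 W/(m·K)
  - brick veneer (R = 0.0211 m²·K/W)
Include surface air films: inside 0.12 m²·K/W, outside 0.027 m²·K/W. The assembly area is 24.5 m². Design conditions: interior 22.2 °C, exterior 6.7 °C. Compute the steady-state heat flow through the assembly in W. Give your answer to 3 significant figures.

0.0134/0.491 = 0.02729
0.196/1.59 = 0.1233
R_total = 0.12 + 0.02729 + 5.06 + 0.166 + 0.1233 + 0.0211 + 0.027 = 5.545 m²·K/W
Q = A·ΔT/R = 24.5 × (22.2 − 6.7) / 5.545 = 68.49 W

68.5 W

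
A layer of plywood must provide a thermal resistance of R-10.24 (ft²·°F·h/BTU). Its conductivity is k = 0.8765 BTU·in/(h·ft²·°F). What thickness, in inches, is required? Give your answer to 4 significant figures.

8.975 in

L = R × k = 10.24 × 0.8765 = 8.9754 in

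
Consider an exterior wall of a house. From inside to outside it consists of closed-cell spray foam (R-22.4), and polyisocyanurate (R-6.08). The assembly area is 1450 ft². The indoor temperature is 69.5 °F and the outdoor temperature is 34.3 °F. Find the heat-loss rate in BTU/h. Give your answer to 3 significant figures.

R_total = 22.4 + 6.08 = 28.48 ft²·°F·h/BTU
Q = A·ΔT/R = 1450 × (69.5 − 34.3) / 28.48 = 1792 BTU/h

1790 BTU/h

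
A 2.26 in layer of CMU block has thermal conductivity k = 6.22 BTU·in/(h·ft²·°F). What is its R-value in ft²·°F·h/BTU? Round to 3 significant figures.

R = L/k = 2.26/6.22 = 0.3633 ft²·°F·h/BTU

0.363 ft²·°F·h/BTU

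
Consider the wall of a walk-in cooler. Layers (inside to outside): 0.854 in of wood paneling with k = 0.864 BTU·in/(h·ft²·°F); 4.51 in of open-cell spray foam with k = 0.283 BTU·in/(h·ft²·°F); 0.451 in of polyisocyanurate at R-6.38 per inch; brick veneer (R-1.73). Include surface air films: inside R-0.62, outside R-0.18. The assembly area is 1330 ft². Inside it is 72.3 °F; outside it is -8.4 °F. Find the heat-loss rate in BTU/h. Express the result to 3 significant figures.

0.854/0.864 = 0.9884
4.51/0.283 = 15.94
0.451 × 6.38 = 2.877
R_total = 0.62 + 0.9884 + 15.94 + 2.877 + 1.73 + 0.18 = 22.33 ft²·°F·h/BTU
Q = A·ΔT/R = 1330 × (72.3 − (-8.4)) / 22.33 = 4806 BTU/h

4810 BTU/h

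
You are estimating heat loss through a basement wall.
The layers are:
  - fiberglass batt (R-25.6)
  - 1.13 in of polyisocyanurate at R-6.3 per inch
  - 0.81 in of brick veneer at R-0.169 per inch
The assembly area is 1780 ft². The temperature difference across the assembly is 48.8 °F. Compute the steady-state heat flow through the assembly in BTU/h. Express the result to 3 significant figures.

1.13 × 6.3 = 7.119
0.81 × 0.169 = 0.1369
R_total = 25.6 + 7.119 + 0.1369 = 32.86 ft²·°F·h/BTU
Q = A·ΔT/R = 1780 × 48.8 / 32.86 = 2644 BTU/h

2640 BTU/h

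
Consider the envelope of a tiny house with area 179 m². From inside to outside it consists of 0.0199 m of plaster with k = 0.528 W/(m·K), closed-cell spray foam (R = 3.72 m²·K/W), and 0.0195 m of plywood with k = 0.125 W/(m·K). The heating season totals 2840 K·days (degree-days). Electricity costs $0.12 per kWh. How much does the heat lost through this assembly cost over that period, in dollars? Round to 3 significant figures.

0.0199/0.528 = 0.03769
0.0195/0.125 = 0.156
R_total = 0.03769 + 3.72 + 0.156 = 3.914 m²·K/W
E = A × HDD × 24 / R / 1000 = 179 × 2840 × 24 / 3.914 / 1000 = 3117 kWh
Cost = 3117 × 0.12 = $374.1

374 dollars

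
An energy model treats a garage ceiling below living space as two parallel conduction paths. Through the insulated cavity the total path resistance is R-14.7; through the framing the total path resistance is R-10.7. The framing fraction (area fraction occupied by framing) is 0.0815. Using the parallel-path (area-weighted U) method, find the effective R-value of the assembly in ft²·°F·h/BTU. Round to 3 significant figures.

U_eff = 0.9185/14.7 + 0.0815/10.7 = 0.06248 + 0.007617 = 0.0701
R_eff = 1/U_eff = 14.27 ft²·°F·h/BTU

14.3 ft²·°F·h/BTU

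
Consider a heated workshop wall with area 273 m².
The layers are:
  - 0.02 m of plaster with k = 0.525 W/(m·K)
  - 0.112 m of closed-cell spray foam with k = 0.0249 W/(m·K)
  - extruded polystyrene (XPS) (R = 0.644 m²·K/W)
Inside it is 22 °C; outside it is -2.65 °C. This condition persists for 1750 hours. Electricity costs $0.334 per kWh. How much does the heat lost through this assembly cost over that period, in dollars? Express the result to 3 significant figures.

0.02/0.525 = 0.0381
0.112/0.0249 = 4.498
R_total = 0.0381 + 4.498 + 0.644 = 5.18 m²·K/W
Q = 273 × (22 − (-2.65)) / 5.18 = 1299 W
E = 1299 W × 1750 h / 1000 = 2273 kWh
Cost = 2273 × 0.334 = $759.3

759 dollars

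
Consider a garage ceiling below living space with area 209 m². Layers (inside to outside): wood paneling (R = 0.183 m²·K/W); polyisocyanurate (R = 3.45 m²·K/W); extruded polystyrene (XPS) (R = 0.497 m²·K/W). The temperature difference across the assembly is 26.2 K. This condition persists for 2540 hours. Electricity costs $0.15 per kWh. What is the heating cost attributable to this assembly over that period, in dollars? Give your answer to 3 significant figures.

505 dollars

R_total = 0.183 + 3.45 + 0.497 = 4.13 m²·K/W
Q = 209 × 26.2 / 4.13 = 1326 W
E = 1326 W × 2540 h / 1000 = 3368 kWh
Cost = 3368 × 0.15 = $505.2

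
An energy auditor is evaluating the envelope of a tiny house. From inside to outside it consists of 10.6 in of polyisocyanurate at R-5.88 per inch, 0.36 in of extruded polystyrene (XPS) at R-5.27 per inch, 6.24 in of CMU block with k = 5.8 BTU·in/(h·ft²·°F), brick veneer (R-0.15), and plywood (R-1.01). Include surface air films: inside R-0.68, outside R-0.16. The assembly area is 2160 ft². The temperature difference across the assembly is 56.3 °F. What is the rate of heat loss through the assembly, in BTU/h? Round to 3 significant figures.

10.6 × 5.88 = 62.33
0.36 × 5.27 = 1.897
6.24/5.8 = 1.076
R_total = 0.68 + 62.33 + 1.897 + 1.076 + 0.15 + 1.01 + 0.16 = 67.3 ft²·°F·h/BTU
Q = A·ΔT/R = 2160 × 56.3 / 67.3 = 1807 BTU/h

1810 BTU/h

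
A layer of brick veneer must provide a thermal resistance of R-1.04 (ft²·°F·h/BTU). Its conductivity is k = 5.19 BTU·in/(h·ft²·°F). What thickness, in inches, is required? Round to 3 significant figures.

5.40 in

L = R × k = 1.04 × 5.19 = 5.398 in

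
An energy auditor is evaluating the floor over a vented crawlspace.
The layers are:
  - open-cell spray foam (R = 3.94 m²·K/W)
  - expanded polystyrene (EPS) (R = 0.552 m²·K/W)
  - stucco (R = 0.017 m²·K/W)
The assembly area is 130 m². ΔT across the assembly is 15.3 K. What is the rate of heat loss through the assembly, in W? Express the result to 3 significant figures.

R_total = 3.94 + 0.552 + 0.017 = 4.509 m²·K/W
Q = A·ΔT/R = 130 × 15.3 / 4.509 = 441.1 W

441 W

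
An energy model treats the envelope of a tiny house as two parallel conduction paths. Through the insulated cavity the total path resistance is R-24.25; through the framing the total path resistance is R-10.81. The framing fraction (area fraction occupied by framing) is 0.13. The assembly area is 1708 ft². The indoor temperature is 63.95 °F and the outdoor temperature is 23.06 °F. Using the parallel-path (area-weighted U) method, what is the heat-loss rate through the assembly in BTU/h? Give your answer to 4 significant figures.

3345 BTU/h

U_eff = 0.87/24.25 + 0.13/10.81 = 0.035876 + 0.012026 = 0.047902
R_eff = 1/U_eff = 20.876 ft²·°F·h/BTU
Q = 1708 × (63.95 − 23.06) / 20.876 = 3345.5 BTU/h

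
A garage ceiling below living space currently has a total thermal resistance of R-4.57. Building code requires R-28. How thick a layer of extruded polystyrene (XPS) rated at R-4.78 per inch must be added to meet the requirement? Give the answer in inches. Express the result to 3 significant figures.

ΔR = 28 − 4.57 = 23.43 ft²·°F·h/BTU
L = ΔR / (R/in) = 23.43/4.78 = 4.902 in

4.90 in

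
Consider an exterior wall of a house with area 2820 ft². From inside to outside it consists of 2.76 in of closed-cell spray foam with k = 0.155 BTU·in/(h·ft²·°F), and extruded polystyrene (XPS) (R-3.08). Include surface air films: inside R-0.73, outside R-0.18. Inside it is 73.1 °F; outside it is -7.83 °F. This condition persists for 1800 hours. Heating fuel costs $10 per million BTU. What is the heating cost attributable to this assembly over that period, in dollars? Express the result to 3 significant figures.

188 dollars

2.76/0.155 = 17.81
R_total = 0.73 + 17.81 + 3.08 + 0.18 = 21.8 ft²·°F·h/BTU
Q = 2820 × (73.1 − (-7.83)) / 21.8 = 10470 BTU/h
E = 10470 × 1800 = 18850000 BTU
Cost = 18850000/10⁶ × 10 = $188.5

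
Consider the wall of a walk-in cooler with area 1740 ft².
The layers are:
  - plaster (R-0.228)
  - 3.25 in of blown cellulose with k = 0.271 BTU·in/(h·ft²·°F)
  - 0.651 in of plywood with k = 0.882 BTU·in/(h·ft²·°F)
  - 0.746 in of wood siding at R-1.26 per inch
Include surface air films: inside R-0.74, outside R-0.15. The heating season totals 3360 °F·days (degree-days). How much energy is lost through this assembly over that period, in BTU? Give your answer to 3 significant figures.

3.25/0.271 = 11.99
0.651/0.882 = 0.7381
0.746 × 1.26 = 0.94
R_total = 0.74 + 0.228 + 11.99 + 0.7381 + 0.94 + 0.15 = 14.79 ft²·°F·h/BTU
E = A × HDD × 24 / R = 1740 × 3360 × 24 / 14.79 = 9488000 BTU

9490000 BTU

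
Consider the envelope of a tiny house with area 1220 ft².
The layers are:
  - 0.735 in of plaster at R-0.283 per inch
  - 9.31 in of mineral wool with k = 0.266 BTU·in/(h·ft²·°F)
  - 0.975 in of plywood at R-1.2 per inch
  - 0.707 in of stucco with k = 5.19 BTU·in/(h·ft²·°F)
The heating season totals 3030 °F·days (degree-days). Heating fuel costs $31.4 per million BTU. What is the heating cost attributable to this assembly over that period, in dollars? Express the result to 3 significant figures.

0.735 × 0.283 = 0.208
9.31/0.266 = 35
0.975 × 1.2 = 1.17
0.707/5.19 = 0.1362
R_total = 0.208 + 35 + 1.17 + 0.1362 = 36.51 ft²·°F·h/BTU
E = A × HDD × 24 / R = 1220 × 3030 × 24 / 36.51 = 2430000 BTU
Cost = 2430000/10⁶ × 31.4 = $76.29

76.3 dollars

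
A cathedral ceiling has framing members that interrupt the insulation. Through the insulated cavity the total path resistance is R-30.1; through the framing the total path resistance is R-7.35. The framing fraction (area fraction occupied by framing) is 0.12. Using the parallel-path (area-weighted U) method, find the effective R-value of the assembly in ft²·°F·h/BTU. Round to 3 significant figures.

21.9 ft²·°F·h/BTU

U_eff = 0.88/30.1 + 0.12/7.35 = 0.02924 + 0.01633 = 0.04556
R_eff = 1/U_eff = 21.95 ft²·°F·h/BTU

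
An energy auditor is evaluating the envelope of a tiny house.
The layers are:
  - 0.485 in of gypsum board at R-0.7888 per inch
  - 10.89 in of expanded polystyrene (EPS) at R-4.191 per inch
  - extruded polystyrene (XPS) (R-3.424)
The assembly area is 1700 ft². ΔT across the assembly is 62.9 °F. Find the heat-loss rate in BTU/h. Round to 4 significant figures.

0.485 × 0.7888 = 0.38257
10.89 × 4.191 = 45.64
R_total = 0.38257 + 45.64 + 3.424 = 49.447 ft²·°F·h/BTU
Q = A·ΔT/R = 1700 × 62.9 / 49.447 = 2162.5 BTU/h

2163 BTU/h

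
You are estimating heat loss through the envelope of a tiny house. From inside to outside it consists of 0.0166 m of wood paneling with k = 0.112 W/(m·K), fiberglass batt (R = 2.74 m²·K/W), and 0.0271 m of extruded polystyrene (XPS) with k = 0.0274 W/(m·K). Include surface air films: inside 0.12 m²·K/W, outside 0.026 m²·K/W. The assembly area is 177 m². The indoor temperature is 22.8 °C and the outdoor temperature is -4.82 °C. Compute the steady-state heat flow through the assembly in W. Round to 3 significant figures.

1220 W

0.0166/0.112 = 0.1482
0.0271/0.0274 = 0.9891
R_total = 0.12 + 0.1482 + 2.74 + 0.9891 + 0.026 = 4.023 m²·K/W
Q = A·ΔT/R = 177 × (22.8 − (-4.82)) / 4.023 = 1215 W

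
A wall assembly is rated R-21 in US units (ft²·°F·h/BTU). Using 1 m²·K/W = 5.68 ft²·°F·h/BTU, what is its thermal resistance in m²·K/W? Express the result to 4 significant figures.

3.697 m²·K/W

R_SI = 21/5.68 = 3.6972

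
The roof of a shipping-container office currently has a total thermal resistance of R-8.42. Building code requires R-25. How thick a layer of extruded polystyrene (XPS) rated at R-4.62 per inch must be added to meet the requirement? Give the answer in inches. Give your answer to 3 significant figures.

3.59 in

ΔR = 25 − 8.42 = 16.58 ft²·°F·h/BTU
L = ΔR / (R/in) = 16.58/4.62 = 3.589 in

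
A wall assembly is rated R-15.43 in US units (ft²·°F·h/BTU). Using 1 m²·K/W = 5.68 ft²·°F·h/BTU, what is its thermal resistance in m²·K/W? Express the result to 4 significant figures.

R_SI = 15.43/5.68 = 2.7165

2.717 m²·K/W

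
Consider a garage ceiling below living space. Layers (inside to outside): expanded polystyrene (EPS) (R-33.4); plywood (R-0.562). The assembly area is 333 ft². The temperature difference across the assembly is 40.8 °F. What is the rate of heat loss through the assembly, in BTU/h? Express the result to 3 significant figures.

400 BTU/h

R_total = 33.4 + 0.562 = 33.96 ft²·°F·h/BTU
Q = A·ΔT/R = 333 × 40.8 / 33.96 = 400 BTU/h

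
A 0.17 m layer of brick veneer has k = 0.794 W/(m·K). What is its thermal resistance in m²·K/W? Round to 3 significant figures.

R = L/k = 0.17/0.794 = 0.2141 m²·K/W

0.214 m²·K/W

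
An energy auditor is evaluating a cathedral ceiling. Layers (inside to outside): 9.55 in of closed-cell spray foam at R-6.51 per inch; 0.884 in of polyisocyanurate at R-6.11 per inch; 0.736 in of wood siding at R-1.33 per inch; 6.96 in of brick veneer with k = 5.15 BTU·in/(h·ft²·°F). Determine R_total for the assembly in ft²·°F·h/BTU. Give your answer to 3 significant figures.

9.55 × 6.51 = 62.17
0.884 × 6.11 = 5.401
0.736 × 1.33 = 0.9789
6.96/5.15 = 1.351
R_total = 62.17 + 5.401 + 0.9789 + 1.351 = 69.9 ft²·°F·h/BTU

69.9 ft²·°F·h/BTU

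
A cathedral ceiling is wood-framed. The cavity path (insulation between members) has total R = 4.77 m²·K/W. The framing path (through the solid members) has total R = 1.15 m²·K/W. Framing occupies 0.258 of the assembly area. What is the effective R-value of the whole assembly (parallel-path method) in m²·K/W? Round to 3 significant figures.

U_eff = 0.742/4.77 + 0.258/1.15 = 0.1556 + 0.2243 = 0.3799
R_eff = 1/U_eff = 2.632 m²·K/W

2.63 m²·K/W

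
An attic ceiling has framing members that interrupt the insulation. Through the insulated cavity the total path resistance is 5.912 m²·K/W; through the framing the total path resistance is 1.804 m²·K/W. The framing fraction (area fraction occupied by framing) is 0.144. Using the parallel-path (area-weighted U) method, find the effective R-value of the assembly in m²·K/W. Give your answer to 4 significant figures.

4.452 m²·K/W

U_eff = 0.856/5.912 + 0.144/1.804 = 0.14479 + 0.079823 = 0.22461
R_eff = 1/U_eff = 4.4521 m²·K/W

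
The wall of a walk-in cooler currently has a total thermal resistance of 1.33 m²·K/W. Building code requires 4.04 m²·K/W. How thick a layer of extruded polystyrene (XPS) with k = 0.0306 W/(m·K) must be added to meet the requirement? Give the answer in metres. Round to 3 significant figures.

0.0829 m

ΔR = 4.04 − 1.33 = 2.71 m²·K/W
L = ΔR × k = 2.71 × 0.0306 = 0.08293 m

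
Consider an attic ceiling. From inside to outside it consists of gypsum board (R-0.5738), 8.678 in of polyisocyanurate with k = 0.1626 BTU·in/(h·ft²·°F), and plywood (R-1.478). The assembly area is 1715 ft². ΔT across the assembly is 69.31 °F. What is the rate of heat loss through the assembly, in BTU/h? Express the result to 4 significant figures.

2145 BTU/h

8.678/0.1626 = 53.37
R_total = 0.5738 + 53.37 + 1.478 = 55.422 ft²·°F·h/BTU
Q = A·ΔT/R = 1715 × 69.31 / 55.422 = 2144.8 BTU/h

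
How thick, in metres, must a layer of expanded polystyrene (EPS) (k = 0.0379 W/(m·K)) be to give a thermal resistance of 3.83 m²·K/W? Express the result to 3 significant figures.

L = R·k = 3.83 × 0.0379 = 0.1452 m

0.145 m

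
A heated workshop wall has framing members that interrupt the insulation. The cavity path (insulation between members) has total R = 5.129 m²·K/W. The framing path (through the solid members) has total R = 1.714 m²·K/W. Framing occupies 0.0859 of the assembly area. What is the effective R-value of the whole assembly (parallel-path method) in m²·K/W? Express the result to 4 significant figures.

4.379 m²·K/W

U_eff = 0.9141/5.129 + 0.0859/1.714 = 0.17822 + 0.050117 = 0.22834
R_eff = 1/U_eff = 4.3795 m²·K/W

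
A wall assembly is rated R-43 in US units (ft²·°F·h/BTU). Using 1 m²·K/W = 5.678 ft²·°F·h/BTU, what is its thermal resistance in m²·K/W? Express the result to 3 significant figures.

7.57 m²·K/W

R_SI = 43/5.678 = 7.573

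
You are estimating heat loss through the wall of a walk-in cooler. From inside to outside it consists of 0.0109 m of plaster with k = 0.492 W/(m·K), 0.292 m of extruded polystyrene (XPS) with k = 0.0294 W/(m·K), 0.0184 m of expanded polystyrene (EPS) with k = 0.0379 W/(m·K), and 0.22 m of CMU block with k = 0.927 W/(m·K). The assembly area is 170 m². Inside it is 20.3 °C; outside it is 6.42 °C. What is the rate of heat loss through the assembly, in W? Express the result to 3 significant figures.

0.0109/0.492 = 0.02215
0.292/0.0294 = 9.932
0.0184/0.0379 = 0.4855
0.22/0.927 = 0.2373
R_total = 0.02215 + 9.932 + 0.4855 + 0.2373 = 10.68 m²·K/W
Q = A·ΔT/R = 170 × (20.3 − 6.42) / 10.68 = 221 W

221 W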